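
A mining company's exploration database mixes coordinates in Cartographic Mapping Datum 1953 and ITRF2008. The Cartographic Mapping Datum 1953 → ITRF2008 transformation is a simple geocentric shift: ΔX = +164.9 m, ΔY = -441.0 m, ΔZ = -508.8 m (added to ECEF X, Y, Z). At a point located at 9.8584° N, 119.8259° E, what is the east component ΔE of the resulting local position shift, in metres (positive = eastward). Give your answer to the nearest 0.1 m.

The local east axis at (φ, λ) is (−sin λ, cos λ, 0), so ΔE = −sin(119.8259°)·164.9 + cos(119.8259°)·(-441.0) = 76.28 m.

ΔE = 76.3 m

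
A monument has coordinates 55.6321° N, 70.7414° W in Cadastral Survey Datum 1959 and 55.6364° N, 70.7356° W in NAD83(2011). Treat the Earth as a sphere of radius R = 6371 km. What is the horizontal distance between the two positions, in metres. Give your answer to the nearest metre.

601 m

Δφ = 55.6364° − 55.6321° = +0.0043°; Δλ = -70.7356° − -70.7414° = +0.0058°.
1° along a meridian = πR/180 = 111195 m.
ΔN = Δφ × 111195 = 478.1 m; ΔE = Δλ × 111195 × cos(55.6321°) = +0.0058 × 111195 × 0.564505 = 364.1 m.
Distance = √(ΔE² + ΔN²) = √(364.1² + 478.1²) = 601.0 m.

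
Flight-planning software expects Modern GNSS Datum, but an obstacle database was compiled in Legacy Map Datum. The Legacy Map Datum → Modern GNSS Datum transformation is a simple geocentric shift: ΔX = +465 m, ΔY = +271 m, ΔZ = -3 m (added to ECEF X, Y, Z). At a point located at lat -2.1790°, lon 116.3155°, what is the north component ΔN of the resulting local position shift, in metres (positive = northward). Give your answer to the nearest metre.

The local north axis is (−sin φ cos λ, −sin φ sin λ, cos φ), giving ΔN = -7.838 + 9.236 − 2.998 = -1.60 m.

ΔN = -2 m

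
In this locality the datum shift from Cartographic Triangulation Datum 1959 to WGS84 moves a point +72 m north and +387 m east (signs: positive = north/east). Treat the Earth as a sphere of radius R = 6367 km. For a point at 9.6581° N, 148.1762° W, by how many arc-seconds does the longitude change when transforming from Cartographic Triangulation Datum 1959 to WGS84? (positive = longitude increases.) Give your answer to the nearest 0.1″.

Δλ = 12.7″

At latitude 9.6581°, cos φ = 0.985826.
One radian of longitude at latitude φ spans R cos φ, so Δλ = ΔE / (R cos φ) = 387.0 / (6367000 × 0.985826) = 6.1656e-05 rad = 12.717″.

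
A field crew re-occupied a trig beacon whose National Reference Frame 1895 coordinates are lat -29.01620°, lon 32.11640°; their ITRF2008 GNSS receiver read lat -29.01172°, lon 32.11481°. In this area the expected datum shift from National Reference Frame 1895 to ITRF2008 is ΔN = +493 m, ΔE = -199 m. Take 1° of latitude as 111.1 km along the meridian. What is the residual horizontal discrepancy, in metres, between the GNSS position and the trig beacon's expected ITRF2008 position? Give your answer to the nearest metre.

45 m

Observed coordinate differences: Δφ = +0.00448°, Δλ = -0.00159°.
Converting to metres (1° lat = 111100 m, cos φ = 0.874483): observed ΔN = 497.7 m, observed ΔE = -154.5 m.
Subtracting the expected shift leaves a residual of 497.7 − (493) = 4.7 m north and -154.5 − (-199) = 44.5 m east.
Residual distance = √(4.7² + 44.5²) = 44.8 m.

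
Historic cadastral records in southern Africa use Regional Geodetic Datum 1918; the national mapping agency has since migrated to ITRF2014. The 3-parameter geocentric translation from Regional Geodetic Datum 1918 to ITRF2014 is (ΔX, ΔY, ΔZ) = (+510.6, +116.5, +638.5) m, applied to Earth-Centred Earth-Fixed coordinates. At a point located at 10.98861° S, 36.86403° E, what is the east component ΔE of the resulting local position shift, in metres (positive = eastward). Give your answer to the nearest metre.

The local east axis at (φ, λ) is (−sin λ, cos λ, 0), so ΔE = −sin(36.86403°)·510.6 + cos(36.86403°)·116.5 = -213.11 m.

ΔE = -213 m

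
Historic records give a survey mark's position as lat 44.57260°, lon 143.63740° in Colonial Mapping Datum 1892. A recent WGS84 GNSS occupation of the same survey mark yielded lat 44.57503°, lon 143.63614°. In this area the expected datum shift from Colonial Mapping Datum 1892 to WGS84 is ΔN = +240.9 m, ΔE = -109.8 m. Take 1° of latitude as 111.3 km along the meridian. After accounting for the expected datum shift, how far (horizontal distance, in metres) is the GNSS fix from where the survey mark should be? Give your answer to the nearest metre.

Observed coordinate differences: Δφ = +0.00243°, Δλ = -0.00126°.
Converting to metres (1° lat = 111300 m, cos φ = 0.712362): observed ΔN = 270.5 m, observed ΔE = -99.9 m.
Subtracting the expected shift leaves a residual of 270.5 − (240.9) = 29.6 m north and -99.9 − (-109.8) = 9.9 m east.
Residual distance = √(29.6² + 9.9²) = 31.2 m.

31 m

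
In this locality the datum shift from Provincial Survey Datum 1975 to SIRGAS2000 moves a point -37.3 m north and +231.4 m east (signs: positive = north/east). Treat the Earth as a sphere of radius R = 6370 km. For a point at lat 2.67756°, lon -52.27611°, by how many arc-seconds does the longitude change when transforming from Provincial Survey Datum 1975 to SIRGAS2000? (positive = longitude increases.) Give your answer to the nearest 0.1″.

Δλ = 7.5″

At latitude 2.67756°, cos φ = 0.998908.
One radian of longitude at latitude φ spans R cos φ, so Δλ = ΔE / (R cos φ) = 231.4 / (6370000 × 0.998908) = 3.6366e-05 rad = 7.501″.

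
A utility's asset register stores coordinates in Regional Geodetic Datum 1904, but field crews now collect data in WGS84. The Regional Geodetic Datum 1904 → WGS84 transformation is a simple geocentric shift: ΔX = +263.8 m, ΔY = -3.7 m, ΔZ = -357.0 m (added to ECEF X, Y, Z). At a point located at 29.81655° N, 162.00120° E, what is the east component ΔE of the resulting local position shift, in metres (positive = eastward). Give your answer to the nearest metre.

ΔE = -78 m

The local east axis at (φ, λ) is (−sin λ, cos λ, 0), so ΔE = −sin(162.00120°)·263.8 + cos(162.00120°)·(-3.7) = -77.99 m.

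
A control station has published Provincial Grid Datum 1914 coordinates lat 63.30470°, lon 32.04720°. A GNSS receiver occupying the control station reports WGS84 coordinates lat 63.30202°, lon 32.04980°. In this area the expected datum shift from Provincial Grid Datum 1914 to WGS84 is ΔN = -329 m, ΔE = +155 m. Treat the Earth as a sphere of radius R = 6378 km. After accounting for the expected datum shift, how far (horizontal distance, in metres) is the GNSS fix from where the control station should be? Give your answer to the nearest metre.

Observed coordinate differences: Δφ = -0.00268°, Δλ = +0.00260°.
Converting to metres (1° lat = 111317 m, cos φ = 0.449246): observed ΔN = -298.3 m, observed ΔE = 130.0 m.
Subtracting the expected shift leaves a residual of -298.3 − (-329) = 30.7 m north and 130.0 − (155) = -25.0 m east.
Residual distance = √(30.7² + (-25.0)²) = 39.6 m.

40 m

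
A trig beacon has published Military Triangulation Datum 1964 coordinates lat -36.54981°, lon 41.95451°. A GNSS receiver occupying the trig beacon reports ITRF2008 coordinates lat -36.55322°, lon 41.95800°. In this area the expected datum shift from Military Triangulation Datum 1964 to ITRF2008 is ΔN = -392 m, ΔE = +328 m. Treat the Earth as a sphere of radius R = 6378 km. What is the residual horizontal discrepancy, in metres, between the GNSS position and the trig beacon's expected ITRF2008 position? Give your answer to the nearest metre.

20 m

Observed coordinate differences: Δφ = -0.00341°, Δλ = +0.00349°.
Converting to metres (1° lat = 111317 m, cos φ = 0.803339): observed ΔN = -379.6 m, observed ΔE = 312.1 m.
Subtracting the expected shift leaves a residual of -379.6 − (-392) = 12.4 m north and 312.1 − (328) = -15.9 m east.
Residual distance = √(12.4² + (-15.9)²) = 20.2 m.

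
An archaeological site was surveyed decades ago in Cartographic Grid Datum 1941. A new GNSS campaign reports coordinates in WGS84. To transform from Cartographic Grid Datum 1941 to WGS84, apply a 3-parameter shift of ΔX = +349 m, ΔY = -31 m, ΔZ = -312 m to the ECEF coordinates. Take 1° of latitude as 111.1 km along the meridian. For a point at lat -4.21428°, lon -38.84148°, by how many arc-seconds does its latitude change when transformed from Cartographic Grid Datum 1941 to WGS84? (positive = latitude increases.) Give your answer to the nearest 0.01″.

Δφ = -9.39″

sin φ = -0.073487, cos φ = 0.997296, sin λ = -0.627168, cos λ = 0.778884.
North component: ΔN = −sin φ cos λ·ΔX − sin φ sin λ·ΔY + cos φ·ΔZ = −(-0.073487)(0.778884)(349) − (-0.073487)(-0.627168)(-31) + (0.997296)(-312) = -289.75 m.
1° of latitude spans 111100 m, so Δφ = -289.75 / 111100 × 3600 = -9.389″.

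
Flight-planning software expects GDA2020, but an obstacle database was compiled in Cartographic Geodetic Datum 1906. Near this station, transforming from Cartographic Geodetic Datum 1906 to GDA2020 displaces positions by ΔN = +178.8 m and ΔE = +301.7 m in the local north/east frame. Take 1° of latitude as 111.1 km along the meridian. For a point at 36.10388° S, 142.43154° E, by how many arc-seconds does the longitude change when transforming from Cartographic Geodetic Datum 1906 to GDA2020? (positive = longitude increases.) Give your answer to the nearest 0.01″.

At latitude -36.10388°, cos φ = 0.807950.
1° of longitude at this latitude = 111.1 × cos φ = 89.76 km, so Δλ = 301.7 / 89763.2 = 0.0033611° = 12.100″.

Δλ = 12.10″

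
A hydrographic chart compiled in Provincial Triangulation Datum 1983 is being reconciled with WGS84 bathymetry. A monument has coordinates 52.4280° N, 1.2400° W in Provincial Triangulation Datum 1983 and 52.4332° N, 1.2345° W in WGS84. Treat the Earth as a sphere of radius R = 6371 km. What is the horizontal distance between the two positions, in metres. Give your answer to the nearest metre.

688 m

Δφ = 52.4332° − 52.4280° = +0.0052°; Δλ = -1.2345° − -1.2400° = +0.0055°.
1° along a meridian = πR/180 = 111195 m.
ΔN = Δφ × 111195 = 578.2 m; ΔE = Δλ × 111195 × cos(52.4280°) = +0.0055 × 111195 × 0.609758 = 372.9 m.
Distance = √(ΔE² + ΔN²) = √(372.9² + 578.2²) = 688.0 m.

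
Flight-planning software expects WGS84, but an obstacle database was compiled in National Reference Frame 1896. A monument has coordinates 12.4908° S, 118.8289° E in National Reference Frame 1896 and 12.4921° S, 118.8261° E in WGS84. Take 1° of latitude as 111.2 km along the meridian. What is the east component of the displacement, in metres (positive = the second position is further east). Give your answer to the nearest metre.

ΔE = -304 m

Δφ = -12.4921° − -12.4908° = -0.0013°; Δλ = 118.8261° − 118.8289° = -0.0028°.
ΔN = Δφ × 111200 = -144.6 m; ΔE = Δλ × 111200 × cos(-12.4908°) = -0.0028 × 111200 × 0.976331 = -304.0 m.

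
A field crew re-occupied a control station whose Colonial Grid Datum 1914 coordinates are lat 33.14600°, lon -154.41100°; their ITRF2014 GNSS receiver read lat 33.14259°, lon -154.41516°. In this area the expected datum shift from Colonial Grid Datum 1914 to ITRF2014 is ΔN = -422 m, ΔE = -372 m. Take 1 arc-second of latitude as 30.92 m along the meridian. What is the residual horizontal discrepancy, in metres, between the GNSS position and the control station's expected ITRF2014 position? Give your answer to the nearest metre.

45 m

Observed coordinate differences: Δφ = -0.00341°, Δλ = -0.00416°.
Converting to metres (1° lat = 111312 m, cos φ = 0.837280): observed ΔN = -379.6 m, observed ΔE = -387.7 m.
Subtracting the expected shift leaves a residual of -379.6 − (-422) = 42.4 m north and -387.7 − (-372) = -15.7 m east.
Residual distance = √(42.4² + (-15.7)²) = 45.2 m.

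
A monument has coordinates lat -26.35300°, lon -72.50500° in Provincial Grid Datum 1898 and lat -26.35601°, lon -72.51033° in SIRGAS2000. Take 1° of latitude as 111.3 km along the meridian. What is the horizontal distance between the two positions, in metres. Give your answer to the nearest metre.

628 m

Δφ = -26.35601° − -26.35300° = -0.00301°; Δλ = -72.51033° − -72.50500° = -0.00533°.
ΔN = Δφ × 111300 = -335.0 m; ΔE = Δλ × 111300 × cos(-26.35300°) = -0.00533 × 111300 × 0.896076 = -531.6 m.
Distance = √(ΔE² + ΔN²) = √((-531.6)² + (-335.0)²) = 628.3 m.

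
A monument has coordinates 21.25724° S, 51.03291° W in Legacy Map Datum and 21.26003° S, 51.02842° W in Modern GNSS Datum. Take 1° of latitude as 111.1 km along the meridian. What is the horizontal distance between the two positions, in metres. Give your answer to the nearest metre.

559 m

Δφ = -21.26003° − -21.25724° = -0.00279°; Δλ = -51.02842° − -51.03291° = +0.00449°.
ΔN = Δφ × 111100 = -310.0 m; ΔE = Δλ × 111100 × cos(-21.25724°) = +0.00449 × 111100 × 0.931962 = 464.9 m.
Distance = √(ΔE² + ΔN²) = √(464.9² + (-310.0)²) = 558.8 m.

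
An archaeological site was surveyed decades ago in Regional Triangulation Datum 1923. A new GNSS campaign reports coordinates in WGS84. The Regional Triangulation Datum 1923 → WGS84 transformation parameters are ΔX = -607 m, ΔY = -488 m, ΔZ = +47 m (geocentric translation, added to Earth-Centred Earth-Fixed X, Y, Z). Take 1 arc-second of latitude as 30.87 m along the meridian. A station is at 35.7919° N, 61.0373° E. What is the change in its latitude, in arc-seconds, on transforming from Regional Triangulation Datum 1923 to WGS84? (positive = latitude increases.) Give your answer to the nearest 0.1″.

sin φ = 0.584843, cos φ = 0.811147, sin λ = 0.874935, cos λ = 0.484240.
North component: ΔN = −sin φ cos λ·ΔX − sin φ sin λ·ΔY + cos φ·ΔZ = −(0.584843)(0.484240)(-607) − (0.584843)(0.874935)(-488) + (0.811147)(47) = 459.74 m.
1° of latitude spans 3600 × 30.87 = 111132 m, so Δφ = 459.74 / 111132 × 3600 = 14.893″.

Δφ = 14.9″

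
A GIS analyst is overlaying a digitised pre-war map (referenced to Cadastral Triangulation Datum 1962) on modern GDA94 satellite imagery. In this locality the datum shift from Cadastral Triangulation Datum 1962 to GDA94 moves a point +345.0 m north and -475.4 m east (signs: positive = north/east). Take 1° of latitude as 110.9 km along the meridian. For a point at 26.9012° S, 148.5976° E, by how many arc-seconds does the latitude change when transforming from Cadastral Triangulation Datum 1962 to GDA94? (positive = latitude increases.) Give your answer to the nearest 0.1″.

1° of latitude = 110.9 km, so Δφ = 345.0 / 110900 = 0.0031109° = 11.199″.

Δφ = 11.2″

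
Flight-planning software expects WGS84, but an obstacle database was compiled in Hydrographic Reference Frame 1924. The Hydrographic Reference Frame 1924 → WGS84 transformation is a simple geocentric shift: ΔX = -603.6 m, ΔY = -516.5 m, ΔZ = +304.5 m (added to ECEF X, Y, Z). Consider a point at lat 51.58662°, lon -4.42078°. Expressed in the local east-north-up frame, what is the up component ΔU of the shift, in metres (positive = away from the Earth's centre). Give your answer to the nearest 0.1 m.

ΔU = -110.6 m

The local up (radial) axis is (cos φ cos λ, cos φ sin λ, sin φ), giving ΔU = -373.919 + 24.737 + 238.590 = -110.59 m.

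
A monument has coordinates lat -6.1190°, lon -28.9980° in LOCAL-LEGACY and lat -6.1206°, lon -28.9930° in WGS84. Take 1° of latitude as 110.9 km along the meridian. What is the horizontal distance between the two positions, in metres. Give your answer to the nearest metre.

Δφ = -6.1206° − -6.1190° = -0.0016°; Δλ = -28.9930° − -28.9980° = +0.0050°.
ΔN = Δφ × 110900 = -177.4 m; ΔE = Δλ × 110900 × cos(-6.1190°) = +0.0050 × 110900 × 0.994303 = 551.3 m.
Distance = √(ΔE² + ΔN²) = √(551.3² + (-177.4)²) = 579.2 m.

579 m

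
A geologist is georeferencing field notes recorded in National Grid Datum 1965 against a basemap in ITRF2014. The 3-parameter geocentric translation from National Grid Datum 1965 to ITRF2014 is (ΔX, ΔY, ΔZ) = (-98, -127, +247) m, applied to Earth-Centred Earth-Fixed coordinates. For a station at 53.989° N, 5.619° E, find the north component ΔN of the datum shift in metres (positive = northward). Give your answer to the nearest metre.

ΔN = 234 m

The local north axis is (−sin φ cos λ, −sin φ sin λ, cos φ), giving ΔN = 78.892 + 10.059 + 145.221 = 234.17 m.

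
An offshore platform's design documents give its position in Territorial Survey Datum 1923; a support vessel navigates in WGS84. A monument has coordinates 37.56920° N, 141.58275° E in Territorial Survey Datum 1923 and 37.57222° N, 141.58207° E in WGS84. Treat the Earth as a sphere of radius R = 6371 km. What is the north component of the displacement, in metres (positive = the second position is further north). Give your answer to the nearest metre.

Δφ = 37.57222° − 37.56920° = +0.00302°; Δλ = 141.58207° − 141.58275° = -0.00068°.
1° along a meridian = πR/180 = 111195 m.
ΔN = Δφ × 111195 = 335.8 m; ΔE = Δλ × 111195 × cos(37.56920°) = -0.00068 × 111195 × 0.792618 = -59.9 m.

ΔN = 336 m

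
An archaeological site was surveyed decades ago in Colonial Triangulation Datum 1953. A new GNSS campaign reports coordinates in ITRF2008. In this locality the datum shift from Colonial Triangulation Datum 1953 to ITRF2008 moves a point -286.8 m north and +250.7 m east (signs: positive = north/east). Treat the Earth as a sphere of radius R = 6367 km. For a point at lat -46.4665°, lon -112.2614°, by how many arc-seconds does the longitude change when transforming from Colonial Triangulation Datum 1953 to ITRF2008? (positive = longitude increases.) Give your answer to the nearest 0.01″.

Δλ = 11.79″

At latitude -46.4665°, cos φ = 0.688779.
One radian of longitude at latitude φ spans R cos φ, so Δλ = ΔE / (R cos φ) = 250.7 / (6367000 × 0.688779) = 5.7166e-05 rad = 11.791″.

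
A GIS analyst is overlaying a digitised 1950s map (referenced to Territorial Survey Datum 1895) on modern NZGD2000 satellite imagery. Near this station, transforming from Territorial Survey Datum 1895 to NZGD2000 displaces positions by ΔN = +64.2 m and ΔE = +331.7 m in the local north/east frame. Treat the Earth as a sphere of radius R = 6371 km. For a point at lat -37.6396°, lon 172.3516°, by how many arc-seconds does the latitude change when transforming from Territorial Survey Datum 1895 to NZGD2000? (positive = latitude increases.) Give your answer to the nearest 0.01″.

Δφ = 2.08″

On a sphere of radius R, 1 rad of latitude = R, so Δφ = ΔN / R = 64.2 / 6371000 = 1.0077e-05 rad = 2.079″.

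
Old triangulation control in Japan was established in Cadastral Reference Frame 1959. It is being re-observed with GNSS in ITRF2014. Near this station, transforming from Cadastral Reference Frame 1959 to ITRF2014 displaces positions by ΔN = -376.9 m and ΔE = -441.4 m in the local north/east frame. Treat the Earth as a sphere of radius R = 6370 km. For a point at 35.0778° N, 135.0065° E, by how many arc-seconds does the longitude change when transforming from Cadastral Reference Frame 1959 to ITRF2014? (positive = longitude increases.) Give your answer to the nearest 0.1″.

At latitude 35.0778°, cos φ = 0.818372.
One radian of longitude at latitude φ spans R cos φ, so Δλ = ΔE / (R cos φ) = -441.4 / (6370000 × 0.818372) = -8.4672e-05 rad = -17.465″.

Δλ = -17.5″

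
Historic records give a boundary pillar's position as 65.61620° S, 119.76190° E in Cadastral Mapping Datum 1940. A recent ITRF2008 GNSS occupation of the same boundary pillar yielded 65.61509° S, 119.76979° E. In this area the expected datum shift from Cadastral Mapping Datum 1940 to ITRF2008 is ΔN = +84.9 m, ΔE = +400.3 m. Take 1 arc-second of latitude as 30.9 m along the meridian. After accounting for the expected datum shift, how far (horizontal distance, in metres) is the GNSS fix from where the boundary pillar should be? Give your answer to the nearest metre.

Observed coordinate differences: Δφ = +0.00111°, Δλ = +0.00789°.
Converting to metres (1° lat = 111240 m, cos φ = 0.412847): observed ΔN = 123.5 m, observed ΔE = 362.3 m.
Subtracting the expected shift leaves a residual of 123.5 − (84.9) = 38.6 m north and 362.3 − (400.3) = -38.0 m east.
Residual distance = √(38.6² + (-38.0)²) = 54.1 m.

54 m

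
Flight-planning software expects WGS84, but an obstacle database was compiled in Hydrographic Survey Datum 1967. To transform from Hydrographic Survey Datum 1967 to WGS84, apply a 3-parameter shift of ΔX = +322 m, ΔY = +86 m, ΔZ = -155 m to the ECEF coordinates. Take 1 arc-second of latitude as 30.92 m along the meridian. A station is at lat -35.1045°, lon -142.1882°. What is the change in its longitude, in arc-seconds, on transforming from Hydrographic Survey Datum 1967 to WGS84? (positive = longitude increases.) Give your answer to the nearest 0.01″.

sin φ = -0.575070, cos φ = 0.818105, sin λ = -0.613070, cos λ = -0.790029.
East component: ΔE = −sin λ·ΔX + cos λ·ΔY = −(-0.613070)(322) + (-0.790029)(86) = 129.47 m.
1° of latitude spans 3600 × 30.92 = 111312 m; at latitude φ, 1° of longitude spans that × cos φ = 91064.9 m, so Δλ = 129.47 / 91064.9 × 3600 = 5.118″.

Δλ = 5.12″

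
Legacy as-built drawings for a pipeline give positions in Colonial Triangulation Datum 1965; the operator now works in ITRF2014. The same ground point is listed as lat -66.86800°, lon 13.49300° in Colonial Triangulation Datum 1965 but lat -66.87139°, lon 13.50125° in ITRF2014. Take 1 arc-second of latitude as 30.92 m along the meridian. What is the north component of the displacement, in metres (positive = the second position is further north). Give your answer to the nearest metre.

ΔN = -377 m

Δφ = -66.87139° − -66.86800° = -0.00339°; Δλ = 13.50125° − 13.49300° = +0.00825°.
1° of latitude = 3600 × 30.92 = 111312 m.
ΔN = Δφ × 111312 = -377.3 m; ΔE = Δλ × 111312 × cos(-66.86800°) = +0.00825 × 111312 × 0.392851 = 360.8 m.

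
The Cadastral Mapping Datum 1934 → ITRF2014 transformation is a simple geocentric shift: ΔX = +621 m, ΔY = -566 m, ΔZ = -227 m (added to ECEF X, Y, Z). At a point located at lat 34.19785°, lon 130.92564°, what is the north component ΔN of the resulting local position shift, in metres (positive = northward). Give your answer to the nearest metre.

At φ = 34.19785°, λ = 130.92564°: sin φ = 0.562052, cos φ = 0.827102, sin λ = 0.755560, cos λ = -0.655079.
ΔN = −sin φ cos λ·ΔX − sin φ sin λ·ΔY + cos φ·ΔZ = −(0.562052)(-0.655079)(621) − (0.562052)(0.755560)(-566) + (0.827102)(-227) = 281.25 m.

ΔN = 281 m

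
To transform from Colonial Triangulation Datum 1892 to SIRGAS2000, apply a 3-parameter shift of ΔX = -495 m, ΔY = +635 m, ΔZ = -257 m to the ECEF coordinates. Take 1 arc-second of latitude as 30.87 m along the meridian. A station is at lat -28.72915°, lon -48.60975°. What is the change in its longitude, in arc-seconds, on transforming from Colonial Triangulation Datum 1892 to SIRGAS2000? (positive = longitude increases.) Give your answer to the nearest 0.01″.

sin φ = -0.480670, cos φ = 0.876902, sin λ = -0.750224, cos λ = 0.661184.
East component: ΔE = −sin λ·ΔX + cos λ·ΔY = −(-0.750224)(-495) + (0.661184)(635) = 48.49 m.
1° of latitude spans 3600 × 30.87 = 111132 m; at latitude φ, 1° of longitude spans that × cos φ = 97451.8 m, so Δλ = 48.49 / 97451.8 × 3600 = 1.791″.

Δλ = 1.79″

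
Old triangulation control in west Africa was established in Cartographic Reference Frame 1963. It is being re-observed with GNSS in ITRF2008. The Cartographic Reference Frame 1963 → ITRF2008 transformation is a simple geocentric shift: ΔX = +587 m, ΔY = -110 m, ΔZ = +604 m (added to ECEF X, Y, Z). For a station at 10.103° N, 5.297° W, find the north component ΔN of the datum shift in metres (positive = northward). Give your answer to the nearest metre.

The local north axis is (−sin φ cos λ, −sin φ sin λ, cos φ), giving ΔN = -102.531 − 1.781 + 594.634 = 490.32 m.

ΔN = 490 m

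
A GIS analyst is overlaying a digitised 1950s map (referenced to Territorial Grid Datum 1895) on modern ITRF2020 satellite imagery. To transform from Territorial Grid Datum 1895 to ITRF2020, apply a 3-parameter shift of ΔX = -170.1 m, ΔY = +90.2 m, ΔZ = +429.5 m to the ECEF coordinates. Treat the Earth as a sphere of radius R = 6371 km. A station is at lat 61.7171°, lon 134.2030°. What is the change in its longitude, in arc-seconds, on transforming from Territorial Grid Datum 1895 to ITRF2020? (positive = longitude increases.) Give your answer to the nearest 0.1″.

Δλ = 4.0″

sin φ = 0.880619, cos φ = 0.473825, sin λ = 0.716874, cos λ = -0.697203.
East component: ΔE = −sin λ·ΔX + cos λ·ΔY = −(0.716874)(-170.1) + (-0.697203)(90.2) = 59.05 m.
1° of latitude spans πR/180 = 111195 m; at latitude φ, 1° of longitude spans that × cos φ = 52687.0 m, so Δλ = 59.05 / 52687.0 × 3600 = 4.035″.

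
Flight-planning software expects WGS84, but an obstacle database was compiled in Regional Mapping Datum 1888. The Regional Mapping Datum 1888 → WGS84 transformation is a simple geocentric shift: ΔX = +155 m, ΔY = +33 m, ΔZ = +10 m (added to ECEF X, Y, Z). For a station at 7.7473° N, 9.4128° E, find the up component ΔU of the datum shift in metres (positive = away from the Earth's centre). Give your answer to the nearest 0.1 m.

ΔU = 158.2 m

The local up (radial) axis is (cos φ cos λ, cos φ sin λ, sin φ), giving ΔU = 151.517 + 5.348 + 1.348 = 158.21 m.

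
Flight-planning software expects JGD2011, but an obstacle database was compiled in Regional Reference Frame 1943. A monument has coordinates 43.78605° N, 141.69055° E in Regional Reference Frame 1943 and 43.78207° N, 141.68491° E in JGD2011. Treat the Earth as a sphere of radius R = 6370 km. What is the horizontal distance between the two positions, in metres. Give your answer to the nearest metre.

Δφ = 43.78207° − 43.78605° = -0.00398°; Δλ = 141.68491° − 141.69055° = -0.00564°.
1° along a meridian = πR/180 = 111177 m.
ΔN = Δφ × 111177 = -442.5 m; ΔE = Δλ × 111177 × cos(43.78605°) = -0.00564 × 111177 × 0.721929 = -452.7 m.
Distance = √(ΔE² + ΔN²) = √((-452.7)² + (-442.5)²) = 633.0 m.

633 m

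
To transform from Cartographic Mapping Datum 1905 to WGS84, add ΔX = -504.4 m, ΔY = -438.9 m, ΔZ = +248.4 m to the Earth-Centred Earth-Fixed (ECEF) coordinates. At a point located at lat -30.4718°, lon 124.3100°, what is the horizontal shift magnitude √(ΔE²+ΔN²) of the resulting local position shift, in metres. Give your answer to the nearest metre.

The local east axis at (φ, λ) is (−sin λ, cos λ, 0), so ΔE = −sin(124.3100°)·(-504.4) + cos(124.3100°)·(-438.9) = 664.03 m.
The local north axis is (−sin φ cos λ, −sin φ sin λ, cos φ), giving ΔN = 144.180 − 183.845 + 214.091 = 174.43 m.
Horizontal magnitude = √(ΔE² + ΔN²) = √(664.03² + 174.43²) = 686.56 m.

687 m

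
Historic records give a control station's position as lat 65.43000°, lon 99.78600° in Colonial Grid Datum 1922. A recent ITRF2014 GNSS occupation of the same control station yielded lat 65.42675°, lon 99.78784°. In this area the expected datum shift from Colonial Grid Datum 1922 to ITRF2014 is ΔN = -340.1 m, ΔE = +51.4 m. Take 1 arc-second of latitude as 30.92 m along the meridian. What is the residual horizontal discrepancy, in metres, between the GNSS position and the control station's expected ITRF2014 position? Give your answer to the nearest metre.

40 m

Observed coordinate differences: Δφ = -0.00325°, Δλ = +0.00184°.
Converting to metres (1° lat = 111312 m, cos φ = 0.415805): observed ΔN = -361.8 m, observed ΔE = 85.2 m.
Subtracting the expected shift leaves a residual of -361.8 − (-340.1) = -21.7 m north and 85.2 − (51.4) = 33.8 m east.
Residual distance = √((-21.7)² + 33.8²) = 40.1 m.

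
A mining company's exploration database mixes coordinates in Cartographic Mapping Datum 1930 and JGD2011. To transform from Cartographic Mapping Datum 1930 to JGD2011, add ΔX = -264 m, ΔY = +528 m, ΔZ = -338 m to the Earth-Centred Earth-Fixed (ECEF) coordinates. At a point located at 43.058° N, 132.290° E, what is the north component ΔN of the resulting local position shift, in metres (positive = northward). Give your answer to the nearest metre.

At φ = 43.058°, λ = 132.290°: sin φ = 0.682738, cos φ = 0.730663, sin λ = 0.739749, cos λ = -0.672883.
ΔN = −sin φ cos λ·ΔX − sin φ sin λ·ΔY + cos φ·ΔZ = −(0.682738)(-0.672883)(-264) − (0.682738)(0.739749)(528) + (0.730663)(-338) = -634.92 m.

ΔN = -635 m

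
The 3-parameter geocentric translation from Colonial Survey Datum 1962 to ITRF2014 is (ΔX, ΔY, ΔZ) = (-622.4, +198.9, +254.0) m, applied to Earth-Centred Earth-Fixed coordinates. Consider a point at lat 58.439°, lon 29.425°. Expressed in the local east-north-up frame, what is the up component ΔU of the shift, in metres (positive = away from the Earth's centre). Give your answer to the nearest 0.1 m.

The local up (radial) axis is (cos φ cos λ, cos φ sin λ, sin φ), giving ΔU = -283.744 + 51.145 + 216.429 = -16.17 m.

ΔU = -16.2 m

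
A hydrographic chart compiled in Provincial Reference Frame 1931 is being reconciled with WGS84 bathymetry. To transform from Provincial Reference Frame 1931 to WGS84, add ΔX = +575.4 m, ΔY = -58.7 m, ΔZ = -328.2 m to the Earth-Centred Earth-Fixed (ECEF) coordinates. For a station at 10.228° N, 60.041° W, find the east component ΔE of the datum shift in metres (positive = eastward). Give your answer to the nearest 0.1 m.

ΔE = 469.2 m

The local east axis at (φ, λ) is (−sin λ, cos λ, 0), so ΔE = −sin(-60.041°)·575.4 + cos(-60.041°)·(-58.7) = 469.20 m.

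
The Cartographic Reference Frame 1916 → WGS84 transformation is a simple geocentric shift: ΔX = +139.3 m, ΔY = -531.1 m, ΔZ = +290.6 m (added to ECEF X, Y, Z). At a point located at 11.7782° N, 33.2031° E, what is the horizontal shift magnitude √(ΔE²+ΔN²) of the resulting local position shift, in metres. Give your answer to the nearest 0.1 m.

The local east axis at (φ, λ) is (−sin λ, cos λ, 0), so ΔE = −sin(33.2031°)·139.3 + cos(33.2031°)·(-531.1) = -520.67 m.
The local north axis is (−sin φ cos λ, −sin φ sin λ, cos φ), giving ΔN = -23.792 + 59.366 + 284.481 = 320.06 m.
Horizontal magnitude = √(ΔE² + ΔN²) = √((-520.67)² + 320.06²) = 611.17 m.

611.2 m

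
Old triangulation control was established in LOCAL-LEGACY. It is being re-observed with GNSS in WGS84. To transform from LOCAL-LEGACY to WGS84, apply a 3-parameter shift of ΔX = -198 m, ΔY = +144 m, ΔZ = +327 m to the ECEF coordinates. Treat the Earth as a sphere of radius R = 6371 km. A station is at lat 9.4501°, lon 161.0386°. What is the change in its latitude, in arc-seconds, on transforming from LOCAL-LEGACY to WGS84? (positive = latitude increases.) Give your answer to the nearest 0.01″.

sin φ = 0.164189, cos φ = 0.986429, sin λ = 0.324931, cos λ = -0.945738.
North component: ΔN = −sin φ cos λ·ΔX − sin φ sin λ·ΔY + cos φ·ΔZ = −(0.164189)(-0.945738)(-198) − (0.164189)(0.324931)(144) + (0.986429)(327) = 284.13 m.
1° of latitude spans πR/180 = 111195 m, so Δφ = 284.13 / 111195 × 3600 = 9.199″.

Δφ = 9.20″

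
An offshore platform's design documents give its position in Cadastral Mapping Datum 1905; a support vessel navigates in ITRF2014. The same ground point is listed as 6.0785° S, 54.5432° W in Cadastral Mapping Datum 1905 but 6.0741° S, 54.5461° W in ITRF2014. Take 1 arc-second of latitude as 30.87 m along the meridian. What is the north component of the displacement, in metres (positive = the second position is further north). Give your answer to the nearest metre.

ΔN = 489 m

Δφ = -6.0741° − -6.0785° = +0.0044°; Δλ = -54.5461° − -54.5432° = -0.0029°.
1° of latitude = 3600 × 30.87 = 111132 m.
ΔN = Δφ × 111132 = 489.0 m; ΔE = Δλ × 111132 × cos(-6.0785°) = -0.0029 × 111132 × 0.994378 = -320.5 m.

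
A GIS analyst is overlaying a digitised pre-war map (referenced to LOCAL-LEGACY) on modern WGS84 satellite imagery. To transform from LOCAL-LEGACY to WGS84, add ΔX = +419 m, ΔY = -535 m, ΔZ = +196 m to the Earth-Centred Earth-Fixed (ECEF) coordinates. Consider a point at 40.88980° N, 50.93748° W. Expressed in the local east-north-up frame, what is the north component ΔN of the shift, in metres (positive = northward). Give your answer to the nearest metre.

ΔN = -297 m

The local north axis is (−sin φ cos λ, −sin φ sin λ, cos φ), giving ΔN = -172.842 − 271.927 + 148.170 = -296.60 m.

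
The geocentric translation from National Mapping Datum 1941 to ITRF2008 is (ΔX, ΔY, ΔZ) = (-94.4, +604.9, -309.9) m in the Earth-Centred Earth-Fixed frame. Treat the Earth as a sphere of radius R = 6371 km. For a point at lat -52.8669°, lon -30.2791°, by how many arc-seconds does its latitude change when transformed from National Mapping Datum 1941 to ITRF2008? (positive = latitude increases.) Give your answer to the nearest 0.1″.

sin φ = -0.797235, cos φ = 0.603669, sin λ = -0.504213, cos λ = 0.863580.
North component: ΔN = −sin φ cos λ·ΔX − sin φ sin λ·ΔY + cos φ·ΔZ = −(-0.797235)(0.863580)(-94.4) − (-0.797235)(-0.504213)(604.9) + (0.603669)(-309.9) = -495.22 m.
1° of latitude spans πR/180 = 111195 m, so Δφ = -495.22 / 111195 × 3600 = -16.033″.

Δφ = -16.0″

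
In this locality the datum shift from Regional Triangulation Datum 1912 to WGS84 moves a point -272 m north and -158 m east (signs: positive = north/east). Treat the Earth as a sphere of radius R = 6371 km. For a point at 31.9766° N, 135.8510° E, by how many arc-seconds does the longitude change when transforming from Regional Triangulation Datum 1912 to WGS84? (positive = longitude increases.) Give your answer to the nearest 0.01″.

Δλ = -6.03″

At latitude 31.9766°, cos φ = 0.848264.
One radian of longitude at latitude φ spans R cos φ, so Δλ = ΔE / (R cos φ) = -158.0 / (6371000 × 0.848264) = -2.9236e-05 rad = -6.030″.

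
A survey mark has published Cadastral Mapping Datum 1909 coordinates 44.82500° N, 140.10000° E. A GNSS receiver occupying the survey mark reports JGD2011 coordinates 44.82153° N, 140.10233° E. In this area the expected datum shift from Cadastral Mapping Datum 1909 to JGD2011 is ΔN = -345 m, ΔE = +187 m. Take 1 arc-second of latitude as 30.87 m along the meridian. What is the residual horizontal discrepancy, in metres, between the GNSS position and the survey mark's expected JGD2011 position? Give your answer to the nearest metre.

41 m

Observed coordinate differences: Δφ = -0.00347°, Δλ = +0.00233°.
Converting to metres (1° lat = 111132 m, cos φ = 0.709263): observed ΔN = -385.6 m, observed ΔE = 183.7 m.
Subtracting the expected shift leaves a residual of -385.6 − (-345) = -40.6 m north and 183.7 − (187) = -3.3 m east.
Residual distance = √((-40.6)² + (-3.3)²) = 40.8 m.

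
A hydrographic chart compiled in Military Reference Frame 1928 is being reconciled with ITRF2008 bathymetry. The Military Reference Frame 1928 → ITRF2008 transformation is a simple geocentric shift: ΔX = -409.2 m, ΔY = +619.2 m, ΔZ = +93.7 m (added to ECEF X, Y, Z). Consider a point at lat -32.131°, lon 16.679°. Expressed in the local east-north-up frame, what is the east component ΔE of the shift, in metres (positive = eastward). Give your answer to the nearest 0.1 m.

ΔE = 710.6 m

The local east axis at (φ, λ) is (−sin λ, cos λ, 0), so ΔE = −sin(16.679°)·(-409.2) + cos(16.679°)·619.2 = 710.59 m.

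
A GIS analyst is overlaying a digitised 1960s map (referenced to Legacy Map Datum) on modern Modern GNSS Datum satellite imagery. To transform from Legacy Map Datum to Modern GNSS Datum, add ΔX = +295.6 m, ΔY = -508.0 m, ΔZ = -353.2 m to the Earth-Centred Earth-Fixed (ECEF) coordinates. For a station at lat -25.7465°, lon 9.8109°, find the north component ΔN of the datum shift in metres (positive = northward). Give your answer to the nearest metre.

ΔN = -229 m

The local north axis is (−sin φ cos λ, −sin φ sin λ, cos φ), giving ΔN = 126.528 − 37.602 − 318.136 = -229.21 m.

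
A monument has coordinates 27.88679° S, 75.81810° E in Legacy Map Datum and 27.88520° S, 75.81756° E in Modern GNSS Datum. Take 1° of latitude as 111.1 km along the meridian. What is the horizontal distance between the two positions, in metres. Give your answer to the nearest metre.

184 m

Δφ = -27.88520° − -27.88679° = +0.00159°; Δλ = 75.81756° − 75.81810° = -0.00054°.
ΔN = Δφ × 111100 = 176.6 m; ΔE = Δλ × 111100 × cos(-27.88679°) = -0.00054 × 111100 × 0.883873 = -53.0 m.
Distance = √(ΔE² + ΔN²) = √((-53.0)² + 176.6²) = 184.4 m.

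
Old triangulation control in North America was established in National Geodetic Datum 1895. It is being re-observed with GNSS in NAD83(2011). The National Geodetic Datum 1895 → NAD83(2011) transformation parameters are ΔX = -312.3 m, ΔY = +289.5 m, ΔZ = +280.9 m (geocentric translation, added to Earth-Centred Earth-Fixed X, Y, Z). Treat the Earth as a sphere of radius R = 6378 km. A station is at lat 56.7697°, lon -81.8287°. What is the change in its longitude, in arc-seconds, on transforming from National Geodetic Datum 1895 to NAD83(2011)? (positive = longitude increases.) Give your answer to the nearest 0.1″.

Δλ = -15.8″

sin φ = 0.836475, cos φ = 0.548006, sin λ = -0.989848, cos λ = 0.142133.
East component: ΔE = −sin λ·ΔX + cos λ·ΔY = −(-0.989848)(-312.3) + (0.142133)(289.5) = -267.98 m.
1° of latitude spans πR/180 = 111317 m; at latitude φ, 1° of longitude spans that × cos φ = 61002.4 m, so Δλ = -267.98 / 61002.4 × 3600 = -15.815″.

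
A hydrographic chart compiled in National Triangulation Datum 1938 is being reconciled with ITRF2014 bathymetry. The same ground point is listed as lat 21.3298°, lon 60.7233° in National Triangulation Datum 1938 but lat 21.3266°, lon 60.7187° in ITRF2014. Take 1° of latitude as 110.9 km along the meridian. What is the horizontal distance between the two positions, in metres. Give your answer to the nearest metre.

Δφ = 21.3266° − 21.3298° = -0.0032°; Δλ = 60.7187° − 60.7233° = -0.0046°.
ΔN = Δφ × 110900 = -354.9 m; ΔE = Δλ × 110900 × cos(21.3298°) = -0.0046 × 110900 × 0.931502 = -475.2 m.
Distance = √(ΔE² + ΔN²) = √((-475.2)² + (-354.9)²) = 593.1 m.

593 m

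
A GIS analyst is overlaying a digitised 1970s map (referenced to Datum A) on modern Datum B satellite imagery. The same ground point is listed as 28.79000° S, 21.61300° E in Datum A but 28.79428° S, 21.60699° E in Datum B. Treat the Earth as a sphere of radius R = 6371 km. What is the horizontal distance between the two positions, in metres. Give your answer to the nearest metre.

755 m

Δφ = -28.79428° − -28.79000° = -0.00428°; Δλ = 21.60699° − 21.61300° = -0.00601°.
1° along a meridian = πR/180 = 111195 m.
ΔN = Δφ × 111195 = -475.9 m; ΔE = Δλ × 111195 × cos(-28.79000°) = -0.00601 × 111195 × 0.876391 = -585.7 m.
Distance = √(ΔE² + ΔN²) = √((-585.7)² + (-475.9)²) = 754.7 m.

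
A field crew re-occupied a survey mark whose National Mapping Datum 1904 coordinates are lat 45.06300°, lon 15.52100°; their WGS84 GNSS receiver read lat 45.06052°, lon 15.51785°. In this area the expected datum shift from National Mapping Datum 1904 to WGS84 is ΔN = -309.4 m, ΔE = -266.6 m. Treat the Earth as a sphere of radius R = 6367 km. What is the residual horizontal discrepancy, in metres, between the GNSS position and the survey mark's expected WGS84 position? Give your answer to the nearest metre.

Observed coordinate differences: Δφ = -0.00248°, Δλ = -0.00315°.
Converting to metres (1° lat = 111125 m, cos φ = 0.706329): observed ΔN = -275.6 m, observed ΔE = -247.2 m.
Subtracting the expected shift leaves a residual of -275.6 − (-309.4) = 33.8 m north and -247.2 − (-266.6) = 19.4 m east.
Residual distance = √(33.8² + 19.4²) = 39.0 m.

39 m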